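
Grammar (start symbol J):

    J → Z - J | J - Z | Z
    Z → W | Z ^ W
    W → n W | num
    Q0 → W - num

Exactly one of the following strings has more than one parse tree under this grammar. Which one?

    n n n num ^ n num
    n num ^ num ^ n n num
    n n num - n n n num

n n num - n n n num

n n n num ^ n num: 1 tree
n num ^ num ^ n n num: 1 tree
n n num - n n n num: 2 trees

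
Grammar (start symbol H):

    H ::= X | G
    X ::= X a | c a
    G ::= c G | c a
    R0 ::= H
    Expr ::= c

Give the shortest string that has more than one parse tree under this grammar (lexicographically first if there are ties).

length 2: c a has 2 parse trees

Two derivations of c a:
  H ⇒ X ⇒ c a
  H ⇒ G ⇒ c a

c a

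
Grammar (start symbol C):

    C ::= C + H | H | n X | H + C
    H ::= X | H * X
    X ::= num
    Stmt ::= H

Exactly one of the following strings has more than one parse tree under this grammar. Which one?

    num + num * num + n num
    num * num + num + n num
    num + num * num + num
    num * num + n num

num + num * num + num

num + num * num + n num: 1 tree
num * num + num + n num: 1 tree
num + num * num + num: 4 trees
num * num + n num: 1 tree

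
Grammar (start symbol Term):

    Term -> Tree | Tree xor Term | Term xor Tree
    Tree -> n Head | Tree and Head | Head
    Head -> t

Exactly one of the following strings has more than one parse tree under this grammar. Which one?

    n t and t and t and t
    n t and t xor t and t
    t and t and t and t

n t and t and t and t: 1 tree
n t and t xor t and t: 2 trees
t and t and t and t: 1 tree

n t and t xor t and t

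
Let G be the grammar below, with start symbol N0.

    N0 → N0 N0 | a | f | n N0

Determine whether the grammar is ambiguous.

Ambiguous

Witness: a a a

Derivation 1: N0 ⇒ N0 N0 ⇒ N0 N0 N0 ⇒ a N0 N0 ⇒ a a N0 ⇒ a a a
Derivation 2: N0 ⇒ N0 N0 ⇒ a N0 ⇒ a N0 N0 ⇒ a a N0 ⇒ a a a

Two distinct leftmost derivations for the same string.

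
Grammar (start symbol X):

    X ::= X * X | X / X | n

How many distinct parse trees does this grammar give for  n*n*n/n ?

5

Parse trees for n*n*n/n:
  [X [X n] * [X [X n] * [X [X n] / [X n]]]]
  [X [X n] * [X [X [X n] * [X n]] / [X n]]]
  [X [X [X n] * [X n]] * [X [X n] / [X n]]]
  [X [X [X n] * [X [X n] * [X n]]] / [X n]]
  [X [X [X [X n] * [X n]] * [X n]] / [X n]]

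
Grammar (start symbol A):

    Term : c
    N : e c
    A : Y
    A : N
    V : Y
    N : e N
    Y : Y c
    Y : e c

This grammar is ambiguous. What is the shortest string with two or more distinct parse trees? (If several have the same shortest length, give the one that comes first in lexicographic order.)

length 2: e c has 2 parse trees

Two derivations of e c:
  A ⇒ Y ⇒ e c
  A ⇒ N ⇒ e c

e c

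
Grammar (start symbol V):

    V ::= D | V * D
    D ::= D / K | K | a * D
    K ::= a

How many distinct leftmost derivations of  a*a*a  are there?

Parse trees for a*a*a:
  [V [D a * [D a * [D [K a]]]]]
  [V [V [D [K a]]] * [D a * [D [K a]]]]
  [V [V [D a * [D [K a]]]] * [D [K a]]]
  [V [V [V [D [K a]]] * [D [K a]]] * [D [K a]]]

4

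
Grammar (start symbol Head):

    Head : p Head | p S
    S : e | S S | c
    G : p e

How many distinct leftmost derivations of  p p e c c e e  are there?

Parse trees for p p e c c e e (showing first 6 of 14):
  [Head p [Head p [S [S e] [S [S c] [S [S c] [S [S e] [S e]]]]]]]
  [Head p [Head p [S [S e] [S [S c] [S [S [S c] [S e]] [S e]]]]]]
  [Head p [Head p [S [S e] [S [S [S c] [S c]] [S [S e] [S e]]]]]]
  [Head p [Head p [S [S e] [S [S [S c] [S [S c] [S e]]] [S e]]]]]
  [Head p [Head p [S [S e] [S [S [S [S c] [S c]] [S e]] [S e]]]]]
  [Head p [Head p [S [S [S e] [S c]] [S [S c] [S [S e] [S e]]]]]]

14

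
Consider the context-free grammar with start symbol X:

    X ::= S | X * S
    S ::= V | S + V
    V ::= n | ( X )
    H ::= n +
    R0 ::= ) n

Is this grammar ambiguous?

Unambiguous

Only X, S, V are reachable from X; ignoring the rest: The grammar is stratified — X handles '*' (left-recursive), S handles '+', V atoms. Each operator has a fixed associativity and precedence level, so every string has one parse.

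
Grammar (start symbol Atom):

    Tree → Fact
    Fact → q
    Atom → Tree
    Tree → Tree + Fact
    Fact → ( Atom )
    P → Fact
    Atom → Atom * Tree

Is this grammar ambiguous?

Unambiguous

Only Atom, Tree, Fact are reachable from Atom; ignoring the rest: This is a standard precedence ladder (Atom over Tree over Fact), with each level left-recursive on its own operator ('*' at Atom, '+' at Tree). That structure is LR(1), hence unambiguous.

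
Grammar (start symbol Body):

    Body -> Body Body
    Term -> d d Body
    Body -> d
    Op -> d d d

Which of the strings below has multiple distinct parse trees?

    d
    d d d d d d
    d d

d: 1 tree
d d d d d d: 42 trees
d d: 1 tree

d d d d d d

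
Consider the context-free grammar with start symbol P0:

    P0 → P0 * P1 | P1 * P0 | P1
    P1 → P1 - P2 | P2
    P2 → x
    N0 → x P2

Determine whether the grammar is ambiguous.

Ambiguous

Witness: x * x

Derivation 1: P0 ⇒ P0 * P1 ⇒ P1 * P1 ⇒ P2 * P1 ⇒ x * P1 ⇒ x * P2 ⇒ x * x
Derivation 2: P0 ⇒ P1 * P0 ⇒ P2 * P0 ⇒ x * P0 ⇒ x * P1 ⇒ x * P2 ⇒ x * x

Two distinct leftmost derivations for the same string.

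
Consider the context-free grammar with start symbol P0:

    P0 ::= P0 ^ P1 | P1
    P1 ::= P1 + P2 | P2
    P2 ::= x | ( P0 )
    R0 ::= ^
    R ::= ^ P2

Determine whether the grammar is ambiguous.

Unambiguous

Only P0, P1, P2 are reachable from P0; ignoring the rest: P0 → P0 ^ P1 | P1  ;  P1 → P1 + P2 | P2  — a left-associative chain with P2 at the bottom. Each string factors uniquely by precedence.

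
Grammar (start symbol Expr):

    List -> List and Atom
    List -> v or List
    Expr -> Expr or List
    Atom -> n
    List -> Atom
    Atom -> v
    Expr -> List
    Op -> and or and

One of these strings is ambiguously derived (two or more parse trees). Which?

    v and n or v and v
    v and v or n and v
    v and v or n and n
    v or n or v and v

v and n or v and v: 1 tree
v and v or n and v: 1 tree
v and v or n and n: 1 tree
v or n or v and v: 2 trees

v or n or v and v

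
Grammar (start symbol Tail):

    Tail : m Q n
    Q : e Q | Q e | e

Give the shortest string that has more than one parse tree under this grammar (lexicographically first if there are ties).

length 3: no string has ≥2 trees
length 4: m e e n has 2 parse trees

Two derivations of m e e n:
  Tail ⇒ m Q n ⇒ m e Q n ⇒ m e e n
  Tail ⇒ m Q n ⇒ m Q e n ⇒ m e e n

m e e n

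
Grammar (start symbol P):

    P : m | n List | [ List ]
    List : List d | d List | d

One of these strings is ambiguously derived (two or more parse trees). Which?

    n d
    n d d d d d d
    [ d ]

n d d d d d d

n d: 1 tree
n d d d d d d: 32 trees
[ d ]: 1 tree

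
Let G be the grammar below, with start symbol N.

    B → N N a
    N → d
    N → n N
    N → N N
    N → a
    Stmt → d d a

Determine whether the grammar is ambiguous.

Witness: a a a

Derivation 1: N ⇒ N N ⇒ N N N ⇒ a N N ⇒ a a N ⇒ a a a
Derivation 2: N ⇒ N N ⇒ a N ⇒ a N N ⇒ a a N ⇒ a a a

Two distinct leftmost derivations for the same string.

Ambiguous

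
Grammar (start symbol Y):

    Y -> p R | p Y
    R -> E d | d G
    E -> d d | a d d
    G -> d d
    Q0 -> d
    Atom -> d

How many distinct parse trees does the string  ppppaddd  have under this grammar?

Parse trees for ppppaddd:
  [Y p [Y p [Y p [Y p [R [E a d d] d]]]]]

1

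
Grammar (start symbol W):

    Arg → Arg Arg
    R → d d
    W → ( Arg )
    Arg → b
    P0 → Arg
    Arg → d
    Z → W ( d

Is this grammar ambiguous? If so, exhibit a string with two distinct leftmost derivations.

Ambiguous

Witness: ( b b b )

Derivation 1: W ⇒ ( Arg ) ⇒ ( Arg Arg ) ⇒ ( Arg Arg Arg ) ⇒ ( b Arg Arg ) ⇒ ( b b Arg ) ⇒ ( b b b )
Derivation 2: W ⇒ ( Arg ) ⇒ ( Arg Arg ) ⇒ ( b Arg ) ⇒ ( b Arg Arg ) ⇒ ( b b Arg ) ⇒ ( b b b )

Two distinct leftmost derivations for the same string.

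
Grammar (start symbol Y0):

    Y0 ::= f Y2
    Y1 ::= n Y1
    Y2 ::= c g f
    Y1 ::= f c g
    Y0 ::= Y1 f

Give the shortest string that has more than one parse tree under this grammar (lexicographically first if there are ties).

f c g f

length 4: f c g f has 2 parse trees

Two derivations of f c g f:
  Y0 ⇒ f Y2 ⇒ f c g f
  Y0 ⇒ Y1 f ⇒ f c g f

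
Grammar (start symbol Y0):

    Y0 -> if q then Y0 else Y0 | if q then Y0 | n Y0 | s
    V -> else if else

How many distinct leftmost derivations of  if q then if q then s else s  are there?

2

Parse trees for if q then if q then s else s:
  [Y0 if q then [Y0 if q then [Y0 s]] else [Y0 s]]
  [Y0 if q then [Y0 if q then [Y0 s] else [Y0 s]]]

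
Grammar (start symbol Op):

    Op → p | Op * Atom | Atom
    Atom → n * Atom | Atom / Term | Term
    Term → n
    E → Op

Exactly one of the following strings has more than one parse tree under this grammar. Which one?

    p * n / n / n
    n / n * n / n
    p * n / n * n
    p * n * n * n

p * n * n * n

p * n / n / n: 1 tree
n / n * n / n: 1 tree
p * n / n * n: 1 tree
p * n * n * n: 4 trees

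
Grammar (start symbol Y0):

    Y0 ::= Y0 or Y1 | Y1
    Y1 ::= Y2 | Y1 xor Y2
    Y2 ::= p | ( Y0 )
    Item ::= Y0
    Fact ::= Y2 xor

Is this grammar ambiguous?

Unambiguous

Only Y0, Y1, Y2 are reachable from Y0; ignoring the rest: This is a standard precedence ladder (Y0 over Y1 over Y2), with each level left-recursive on its own operator ('or' at Y0, 'xor' at Y1). That structure is LR(1), hence unambiguous.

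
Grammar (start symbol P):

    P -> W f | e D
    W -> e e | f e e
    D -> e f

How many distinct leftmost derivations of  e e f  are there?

Parse trees for e e f:
  [P [W e e] f]
  [P e [D e f]]

2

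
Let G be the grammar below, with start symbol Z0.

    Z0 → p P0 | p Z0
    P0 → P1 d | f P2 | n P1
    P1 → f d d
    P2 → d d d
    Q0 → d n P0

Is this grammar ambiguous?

Ambiguous

Witness: p f d d d

Derivation 1: Z0 ⇒ p P0 ⇒ p P1 d ⇒ p f d d d
Derivation 2: Z0 ⇒ p P0 ⇒ p f P2 ⇒ p f d d d

Two distinct leftmost derivations for the same string.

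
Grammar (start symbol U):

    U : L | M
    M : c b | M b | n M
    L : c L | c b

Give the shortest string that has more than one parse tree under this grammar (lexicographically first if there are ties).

length 2: c b has 2 parse trees

Two derivations of c b:
  U ⇒ L ⇒ c b
  U ⇒ M ⇒ c b

c b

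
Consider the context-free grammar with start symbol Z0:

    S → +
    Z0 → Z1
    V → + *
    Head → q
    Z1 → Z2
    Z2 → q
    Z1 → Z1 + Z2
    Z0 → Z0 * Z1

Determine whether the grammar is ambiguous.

Unambiguous

(S, Head, V are unreachable from Z0, so their rules don't affect L(Z0).) This is a standard precedence ladder (Z0 over Z1 over Z2), with each level left-recursive on its own operator ('*' at Z0, '+' at Z1). That structure is LR(1), hence unambiguous.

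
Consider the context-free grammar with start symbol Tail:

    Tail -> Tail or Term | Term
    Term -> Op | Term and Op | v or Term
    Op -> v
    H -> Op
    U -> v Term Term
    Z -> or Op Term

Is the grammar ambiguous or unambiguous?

Witness: v or v

Derivation 1: Tail ⇒ Tail or Term ⇒ Term or Term ⇒ Op or Term ⇒ v or Term ⇒ v or Op ⇒ v or v
Derivation 2: Tail ⇒ Term ⇒ v or Term ⇒ v or Op ⇒ v or v

Two distinct leftmost derivations for the same string.

Ambiguous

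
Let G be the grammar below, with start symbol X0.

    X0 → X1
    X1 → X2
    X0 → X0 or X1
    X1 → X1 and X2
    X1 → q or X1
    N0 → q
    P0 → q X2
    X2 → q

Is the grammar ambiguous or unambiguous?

Ambiguous

Witness: q or q

Derivation 1: X0 ⇒ X1 ⇒ q or X1 ⇒ q or X2 ⇒ q or q
Derivation 2: X0 ⇒ X0 or X1 ⇒ X1 or X1 ⇒ X2 or X1 ⇒ q or X1 ⇒ q or X2 ⇒ q or q

Two distinct leftmost derivations for the same string.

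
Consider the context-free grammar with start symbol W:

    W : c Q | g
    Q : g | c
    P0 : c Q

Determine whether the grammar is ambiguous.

(P0 is unreachable from W, so its rules don't affect L(W).) The reachable rules are right-linear with at most one rule per (nonterminal, next-terminal) pair. Each input token forces the next rule, so parsing is deterministic.

Unambiguous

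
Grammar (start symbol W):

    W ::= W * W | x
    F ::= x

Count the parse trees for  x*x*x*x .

5

Parse trees for x*x*x*x:
  [W [W x] * [W [W x] * [W [W x] * [W x]]]]
  [W [W x] * [W [W [W x] * [W x]] * [W x]]]
  [W [W [W x] * [W x]] * [W [W x] * [W x]]]
  [W [W [W x] * [W [W x] * [W x]]] * [W x]]
  [W [W [W [W x] * [W x]] * [W x]] * [W x]]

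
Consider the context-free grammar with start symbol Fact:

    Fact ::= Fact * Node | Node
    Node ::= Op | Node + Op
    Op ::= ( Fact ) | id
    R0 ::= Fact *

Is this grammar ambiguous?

Unambiguous

(R0 is unreachable from Fact, so its rules don't affect L(Fact).) The grammar is stratified — Fact handles '*' (left-recursive), Node handles '+', Op atoms. Each operator has a fixed associativity and precedence level, so every string has one parse.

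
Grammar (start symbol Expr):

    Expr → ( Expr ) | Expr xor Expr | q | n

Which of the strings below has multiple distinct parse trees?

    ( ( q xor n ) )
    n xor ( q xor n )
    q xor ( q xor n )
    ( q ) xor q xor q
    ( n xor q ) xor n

( q ) xor q xor q

( ( q xor n ) ): 1 tree
n xor ( q xor n ): 1 tree
q xor ( q xor n ): 1 tree
( q ) xor q xor q: 2 trees
( n xor q ) xor n: 1 tree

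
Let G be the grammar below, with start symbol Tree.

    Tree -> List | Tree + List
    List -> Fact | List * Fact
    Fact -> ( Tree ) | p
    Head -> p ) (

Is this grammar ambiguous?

Only Tree, List, Fact are reachable from Tree; ignoring the rest: The grammar is stratified — Tree handles '+' (left-recursive), List handles '*', Fact atoms. Each operator has a fixed associativity and precedence level, so every string has one parse.

Unambiguous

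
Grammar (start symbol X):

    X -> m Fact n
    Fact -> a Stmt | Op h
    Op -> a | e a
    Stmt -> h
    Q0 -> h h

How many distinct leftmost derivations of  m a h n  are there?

Parse trees for m a h n:
  [X m [Fact a [Stmt h]] n]
  [X m [Fact [Op a] h] n]

2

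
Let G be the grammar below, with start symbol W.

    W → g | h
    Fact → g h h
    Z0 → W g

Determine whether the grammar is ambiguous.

Unambiguous

(Fact, Z0 are unreachable from W, so their rules don't affect L(W).) Each reachable nonterminal has at most one production per leading terminal, and all productions are right-linear; the derivation is determined token-by-token.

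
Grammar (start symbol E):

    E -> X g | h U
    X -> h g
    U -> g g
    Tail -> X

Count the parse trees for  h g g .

Parse trees for h g g:
  [E [X h g] g]
  [E h [U g g]]

2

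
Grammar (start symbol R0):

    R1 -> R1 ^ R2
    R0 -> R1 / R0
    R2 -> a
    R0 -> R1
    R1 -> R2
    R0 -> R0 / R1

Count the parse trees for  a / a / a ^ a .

Parse trees for a / a / a ^ a:
  [R0 [R1 [R2 a]] / [R0 [R1 [R2 a]] / [R0 [R1 [R1 [R2 a]] ^ [R2 a]]]]]
  [R0 [R1 [R2 a]] / [R0 [R0 [R1 [R2 a]]] / [R1 [R1 [R2 a]] ^ [R2 a]]]]
  [R0 [R0 [R1 [R2 a]] / [R0 [R1 [R2 a]]]] / [R1 [R1 [R2 a]] ^ [R2 a]]]
  [R0 [R0 [R0 [R1 [R2 a]]] / [R1 [R2 a]]] / [R1 [R1 [R2 a]] ^ [R2 a]]]

4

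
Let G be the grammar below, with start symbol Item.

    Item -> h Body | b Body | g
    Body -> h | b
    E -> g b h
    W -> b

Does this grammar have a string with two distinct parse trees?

Only Item, Body are reachable from Item; ignoring the rest: The reachable rules are right-linear with at most one rule per (nonterminal, next-terminal) pair. Each input token forces the next rule, so parsing is deterministic.

Unambiguous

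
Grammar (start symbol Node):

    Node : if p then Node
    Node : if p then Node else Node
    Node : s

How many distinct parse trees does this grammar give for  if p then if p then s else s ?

Parse trees for if p then if p then s else s:
  [Node if p then [Node if p then [Node s] else [Node s]]]
  [Node if p then [Node if p then [Node s]] else [Node s]]

2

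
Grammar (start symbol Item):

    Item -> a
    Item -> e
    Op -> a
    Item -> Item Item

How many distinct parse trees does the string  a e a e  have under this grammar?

5

Parse trees for a e a e:
  [Item [Item a] [Item [Item e] [Item [Item a] [Item e]]]]
  [Item [Item a] [Item [Item [Item e] [Item a]] [Item e]]]
  [Item [Item [Item a] [Item e]] [Item [Item a] [Item e]]]
  [Item [Item [Item a] [Item [Item e] [Item a]]] [Item e]]
  [Item [Item [Item [Item a] [Item e]] [Item a]] [Item e]]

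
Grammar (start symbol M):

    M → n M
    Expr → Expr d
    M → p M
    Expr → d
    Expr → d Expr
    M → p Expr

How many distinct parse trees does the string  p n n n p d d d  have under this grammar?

Parse trees for p n n n p d d d:
  [M p [M n [M n [M n [M p [Expr [Expr [Expr d] d] d]]]]]]
  [M p [M n [M n [M n [M p [Expr [Expr d [Expr d]] d]]]]]]
  [M p [M n [M n [M n [M p [Expr d [Expr [Expr d] d]]]]]]]
  [M p [M n [M n [M n [M p [Expr d [Expr d [Expr d]]]]]]]]

4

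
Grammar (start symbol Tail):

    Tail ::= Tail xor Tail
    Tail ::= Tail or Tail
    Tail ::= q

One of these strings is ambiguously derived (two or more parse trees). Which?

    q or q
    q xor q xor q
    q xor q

q or q: 1 tree
q xor q xor q: 2 trees
q xor q: 1 tree

q xor q xor q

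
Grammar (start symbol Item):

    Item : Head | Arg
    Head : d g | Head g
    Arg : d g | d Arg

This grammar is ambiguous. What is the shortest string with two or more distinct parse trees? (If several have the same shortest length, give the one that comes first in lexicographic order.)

length 2: d g has 2 parse trees

Two derivations of d g:
  Item ⇒ Head ⇒ d g
  Item ⇒ Arg ⇒ d g

d g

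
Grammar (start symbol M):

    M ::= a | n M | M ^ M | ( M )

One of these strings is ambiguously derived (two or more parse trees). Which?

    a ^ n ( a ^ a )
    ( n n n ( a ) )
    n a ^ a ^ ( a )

a ^ n ( a ^ a ): 1 tree
( n n n ( a ) ): 1 tree
n a ^ a ^ ( a ): 5 trees

n a ^ a ^ ( a )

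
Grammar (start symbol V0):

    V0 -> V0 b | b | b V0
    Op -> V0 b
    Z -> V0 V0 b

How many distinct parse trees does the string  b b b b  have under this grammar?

8

Parse trees for b b b b:
  [V0 [V0 [V0 [V0 b] b] b] b]
  [V0 [V0 [V0 b [V0 b]] b] b]
  [V0 [V0 b [V0 [V0 b] b]] b]
  [V0 [V0 b [V0 b [V0 b]]] b]
  [V0 b [V0 [V0 [V0 b] b] b]]
  [V0 b [V0 [V0 b [V0 b]] b]]
  [V0 b [V0 b [V0 [V0 b] b]]]
  [V0 b [V0 b [V0 b [V0 b]]]]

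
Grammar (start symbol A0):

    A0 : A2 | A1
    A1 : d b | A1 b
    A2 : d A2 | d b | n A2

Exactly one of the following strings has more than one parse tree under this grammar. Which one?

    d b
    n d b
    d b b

d b: 2 trees
n d b: 1 tree
d b b: 1 tree

d b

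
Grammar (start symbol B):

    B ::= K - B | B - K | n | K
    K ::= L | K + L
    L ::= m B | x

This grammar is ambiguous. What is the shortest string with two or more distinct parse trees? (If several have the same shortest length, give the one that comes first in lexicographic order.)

length 1: no string has ≥2 trees
length 2: no string has ≥2 trees
length 3: x - x has 2 parse trees

Two derivations of x - x:
  B ⇒ K - B ⇒ L - B ⇒ x - B ⇒ x - K ⇒ x - L ⇒ x - x
  B ⇒ B - K ⇒ K - K ⇒ L - K ⇒ x - K ⇒ x - L ⇒ x - x

x - x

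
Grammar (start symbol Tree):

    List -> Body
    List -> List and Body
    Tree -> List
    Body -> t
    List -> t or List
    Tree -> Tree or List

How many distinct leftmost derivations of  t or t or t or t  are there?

8

Parse trees for t or t or t or t:
  [Tree [List t or [List t or [List t or [List [Body t]]]]]]
  [Tree [Tree [List [Body t]]] or [List t or [List t or [List [Body t]]]]]
  [Tree [Tree [List t or [List [Body t]]]] or [List t or [List [Body t]]]]
  [Tree [Tree [Tree [List [Body t]]] or [List [Body t]]] or [List t or [List [Body t]]]]
  [Tree [Tree [List t or [List t or [List [Body t]]]]] or [List [Body t]]]
  [Tree [Tree [Tree [List [Body t]]] or [List t or [List [Body t]]]] or [List [Body t]]]
  [Tree [Tree [Tree [List t or [List [Body t]]]] or [List [Body t]]] or [List [Body t]]]
  [Tree [Tree [Tree [Tree [List [Body t]]] or [List [Body t]]] or [List [Body t]]] or [List [Body t]]]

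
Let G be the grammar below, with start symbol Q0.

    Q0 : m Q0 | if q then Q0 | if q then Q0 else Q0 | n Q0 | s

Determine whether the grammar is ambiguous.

Witness: if q then if q then s else s

Derivation 1: Q0 ⇒ if q then Q0 ⇒ if q then if q then Q0 else Q0 ⇒ if q then if q then s else Q0 ⇒ if q then if q then s else s
Derivation 2: Q0 ⇒ if q then Q0 else Q0 ⇒ if q then if q then Q0 else Q0 ⇒ if q then if q then s else Q0 ⇒ if q then if q then s else s

Two distinct leftmost derivations for the same string.

Ambiguous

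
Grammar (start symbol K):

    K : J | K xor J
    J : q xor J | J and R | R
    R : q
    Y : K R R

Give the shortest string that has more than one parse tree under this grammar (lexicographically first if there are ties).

q xor q

length 1: no string has ≥2 trees
length 3: q xor q has 2 parse trees

Two derivations of q xor q:
  K ⇒ J ⇒ q xor J ⇒ q xor R ⇒ q xor q
  K ⇒ K xor J ⇒ J xor J ⇒ R xor J ⇒ q xor J ⇒ q xor R ⇒ q xor q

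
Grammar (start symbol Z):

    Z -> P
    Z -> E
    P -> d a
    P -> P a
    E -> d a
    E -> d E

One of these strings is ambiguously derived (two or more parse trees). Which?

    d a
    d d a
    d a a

d a

d a: 2 trees
d d a: 1 tree
d a a: 1 tree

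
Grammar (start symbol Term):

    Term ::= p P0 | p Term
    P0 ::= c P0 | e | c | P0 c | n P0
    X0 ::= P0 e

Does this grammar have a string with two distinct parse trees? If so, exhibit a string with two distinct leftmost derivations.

Ambiguous

Witness: p c c

Derivation 1: Term ⇒ p P0 ⇒ p c P0 ⇒ p c c
Derivation 2: Term ⇒ p P0 ⇒ p P0 c ⇒ p c c

Two distinct leftmost derivations for the same string.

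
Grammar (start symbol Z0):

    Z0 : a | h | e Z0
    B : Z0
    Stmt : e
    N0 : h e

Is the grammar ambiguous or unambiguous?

(B, Stmt, N0 are unreachable from Z0, so their rules don't affect L(Z0).) The reachable rules are right-linear with at most one rule per (nonterminal, next-terminal) pair. Each input token forces the next rule, so parsing is deterministic.

Unambiguous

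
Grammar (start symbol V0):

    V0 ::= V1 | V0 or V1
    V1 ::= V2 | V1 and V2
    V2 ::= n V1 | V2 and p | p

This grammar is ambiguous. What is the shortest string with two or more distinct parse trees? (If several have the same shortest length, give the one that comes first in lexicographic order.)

length 1: no string has ≥2 trees
length 2: no string has ≥2 trees
length 3: p and p has 2 parse trees

Two derivations of p and p:
  V0 ⇒ V1 ⇒ V2 ⇒ V2 and p ⇒ p and p
  V0 ⇒ V1 ⇒ V1 and V2 ⇒ V2 and V2 ⇒ p and V2 ⇒ p and p

p and p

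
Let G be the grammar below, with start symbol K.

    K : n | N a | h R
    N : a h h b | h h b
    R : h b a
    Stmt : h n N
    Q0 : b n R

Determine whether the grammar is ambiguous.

Ambiguous

Witness: h h b a

Derivation 1: K ⇒ N a ⇒ h h b a
Derivation 2: K ⇒ h R ⇒ h h b a

Two distinct leftmost derivations for the same string.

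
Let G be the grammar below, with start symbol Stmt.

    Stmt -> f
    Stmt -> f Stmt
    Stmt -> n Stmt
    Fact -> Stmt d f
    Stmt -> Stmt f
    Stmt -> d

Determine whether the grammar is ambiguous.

Witness: f f

Derivation 1: Stmt ⇒ f Stmt ⇒ f f
Derivation 2: Stmt ⇒ Stmt f ⇒ f f

Two distinct leftmost derivations for the same string.

Ambiguous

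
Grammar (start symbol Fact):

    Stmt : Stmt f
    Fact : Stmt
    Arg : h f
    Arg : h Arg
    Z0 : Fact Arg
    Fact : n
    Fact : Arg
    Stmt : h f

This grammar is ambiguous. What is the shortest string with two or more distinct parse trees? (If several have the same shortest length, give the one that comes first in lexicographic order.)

length 1: no string has ≥2 trees
length 2: h f has 2 parse trees

Two derivations of h f:
  Fact ⇒ Stmt ⇒ h f
  Fact ⇒ Arg ⇒ h f

h f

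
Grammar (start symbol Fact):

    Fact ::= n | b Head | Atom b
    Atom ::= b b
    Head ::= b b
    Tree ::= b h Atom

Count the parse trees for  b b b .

2

Parse trees for b b b:
  [Fact b [Head b b]]
  [Fact [Atom b b] b]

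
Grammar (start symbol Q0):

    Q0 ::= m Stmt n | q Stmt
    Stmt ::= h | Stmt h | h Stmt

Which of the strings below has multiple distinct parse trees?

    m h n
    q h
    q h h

q h h

m h n: 1 tree
q h: 1 tree
q h h: 2 trees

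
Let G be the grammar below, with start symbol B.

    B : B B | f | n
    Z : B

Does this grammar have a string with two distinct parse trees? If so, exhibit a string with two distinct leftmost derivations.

Witness: f f f

Derivation 1: B ⇒ B B ⇒ B B B ⇒ f B B ⇒ f f B ⇒ f f f
Derivation 2: B ⇒ B B ⇒ f B ⇒ f B B ⇒ f f B ⇒ f f f

Two distinct leftmost derivations for the same string.

Ambiguous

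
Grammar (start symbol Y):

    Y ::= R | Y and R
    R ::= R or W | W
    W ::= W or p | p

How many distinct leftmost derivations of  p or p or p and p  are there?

4

Parse trees for p or p or p and p:
  [Y [Y [R [R [W p]] or [W [W p] or p]]] and [R [W p]]]
  [Y [Y [R [R [R [W p]] or [W p]] or [W p]]] and [R [W p]]]
  [Y [Y [R [R [W [W p] or p]] or [W p]]] and [R [W p]]]
  [Y [Y [R [W [W [W p] or p] or p]]] and [R [W p]]]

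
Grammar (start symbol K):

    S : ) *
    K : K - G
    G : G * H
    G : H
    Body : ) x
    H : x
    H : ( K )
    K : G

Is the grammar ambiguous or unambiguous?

Unambiguous

(S, Body are unreachable from K, so their rules don't affect L(K).) The grammar is stratified — K handles '-' (left-recursive), G handles '*', H atoms. Each operator has a fixed associativity and precedence level, so every string has one parse.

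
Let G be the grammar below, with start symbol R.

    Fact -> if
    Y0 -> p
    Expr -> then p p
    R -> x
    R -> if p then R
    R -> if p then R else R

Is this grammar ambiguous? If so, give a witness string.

Ambiguous

Witness: if p then if p then x else x

Derivation 1: R ⇒ if p then R ⇒ if p then if p then R else R ⇒ if p then if p then x else R ⇒ if p then if p then x else x
Derivation 2: R ⇒ if p then R else R ⇒ if p then if p then R else R ⇒ if p then if p then x else R ⇒ if p then if p then x else x

Two distinct leftmost derivations for the same string.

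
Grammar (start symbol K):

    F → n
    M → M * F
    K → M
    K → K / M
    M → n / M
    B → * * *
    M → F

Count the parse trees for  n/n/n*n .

7

Parse trees for n/n/n*n:
  [K [M [M n / [M n / [M [F n]]]] * [F n]]]
  [K [M n / [M [M n / [M [F n]]] * [F n]]]]
  [K [M n / [M n / [M [M [F n]] * [F n]]]]]
  [K [K [M [F n]]] / [M [M n / [M [F n]]] * [F n]]]
  [K [K [M [F n]]] / [M n / [M [M [F n]] * [F n]]]]
  [K [K [M n / [M [F n]]]] / [M [M [F n]] * [F n]]]
  [K [K [K [M [F n]]] / [M [F n]]] / [M [M [F n]] * [F n]]]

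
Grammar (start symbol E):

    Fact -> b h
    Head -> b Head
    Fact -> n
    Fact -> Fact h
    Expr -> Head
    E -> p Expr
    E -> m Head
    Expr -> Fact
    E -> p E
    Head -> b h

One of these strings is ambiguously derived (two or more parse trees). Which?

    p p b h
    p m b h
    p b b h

p p b h

p p b h: 2 trees
p m b h: 1 tree
p b b h: 1 tree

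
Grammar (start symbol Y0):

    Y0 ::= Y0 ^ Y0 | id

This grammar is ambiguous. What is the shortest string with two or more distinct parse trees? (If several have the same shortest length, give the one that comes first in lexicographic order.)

id ^ id ^ id

length 1: no string has ≥2 trees
length 3: no string has ≥2 trees
length 5: id ^ id ^ id has 2 parse trees

Two derivations of id ^ id ^ id:
  Y0 ⇒ Y0 ^ Y0 ⇒ Y0 ^ Y0 ^ Y0 ⇒ id ^ Y0 ^ Y0 ⇒ id ^ id ^ Y0 ⇒ id ^ id ^ id
  Y0 ⇒ Y0 ^ Y0 ⇒ id ^ Y0 ⇒ id ^ Y0 ^ Y0 ⇒ id ^ id ^ Y0 ⇒ id ^ id ^ id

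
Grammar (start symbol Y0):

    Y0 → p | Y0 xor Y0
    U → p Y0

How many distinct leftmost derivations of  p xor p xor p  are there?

Parse trees for p xor p xor p:
  [Y0 [Y0 p] xor [Y0 [Y0 p] xor [Y0 p]]]
  [Y0 [Y0 [Y0 p] xor [Y0 p]] xor [Y0 p]]

2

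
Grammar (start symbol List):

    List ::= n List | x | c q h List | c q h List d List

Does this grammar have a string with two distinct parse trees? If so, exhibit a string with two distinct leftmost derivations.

Witness: c q h c q h x d x

Derivation 1: List ⇒ c q h List ⇒ c q h c q h List d List ⇒ c q h c q h x d List ⇒ c q h c q h x d x
Derivation 2: List ⇒ c q h List d List ⇒ c q h c q h List d List ⇒ c q h c q h x d List ⇒ c q h c q h x d x

Two distinct leftmost derivations for the same string.

Ambiguous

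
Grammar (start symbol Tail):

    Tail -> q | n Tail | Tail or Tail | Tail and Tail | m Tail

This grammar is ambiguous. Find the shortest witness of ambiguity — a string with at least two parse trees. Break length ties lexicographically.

m q and q

length 1: no string has ≥2 trees
length 2: no string has ≥2 trees
length 3: no string has ≥2 trees
length 4: m q and q has 2 parse trees

Two derivations of m q and q:
  Tail ⇒ Tail and Tail ⇒ m Tail and Tail ⇒ m q and Tail ⇒ m q and q
  Tail ⇒ m Tail ⇒ m Tail and Tail ⇒ m q and Tail ⇒ m q and q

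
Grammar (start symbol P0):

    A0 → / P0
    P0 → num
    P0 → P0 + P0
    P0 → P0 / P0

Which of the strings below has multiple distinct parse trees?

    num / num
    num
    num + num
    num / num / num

num / num / num

num / num: 1 tree
num: 1 tree
num + num: 1 tree
num / num / num: 2 trees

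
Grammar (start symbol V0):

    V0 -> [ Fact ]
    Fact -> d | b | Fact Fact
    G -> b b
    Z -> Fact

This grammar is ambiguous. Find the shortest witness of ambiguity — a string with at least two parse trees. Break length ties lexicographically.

[ b b b ]

length 3: no string has ≥2 trees
length 4: no string has ≥2 trees
length 5: [ b b b ] has 2 parse trees

Two derivations of [ b b b ]:
  V0 ⇒ [ Fact ] ⇒ [ Fact Fact ] ⇒ [ b Fact ] ⇒ [ b Fact Fact ] ⇒ [ b b Fact ] ⇒ [ b b b ]
  V0 ⇒ [ Fact ] ⇒ [ Fact Fact ] ⇒ [ Fact Fact Fact ] ⇒ [ b Fact Fact ] ⇒ [ b b Fact ] ⇒ [ b b b ]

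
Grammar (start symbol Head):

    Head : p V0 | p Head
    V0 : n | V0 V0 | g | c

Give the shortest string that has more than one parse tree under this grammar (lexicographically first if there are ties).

p c c c

length 2: no string has ≥2 trees
length 3: no string has ≥2 trees
length 4: p c c c has 2 parse trees

Two derivations of p c c c:
  Head ⇒ p V0 ⇒ p V0 V0 ⇒ p V0 V0 V0 ⇒ p c V0 V0 ⇒ p c c V0 ⇒ p c c c
  Head ⇒ p V0 ⇒ p V0 V0 ⇒ p c V0 ⇒ p c V0 V0 ⇒ p c c V0 ⇒ p c c c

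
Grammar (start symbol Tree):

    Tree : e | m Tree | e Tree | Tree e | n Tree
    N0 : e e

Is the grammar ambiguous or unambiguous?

Witness: e e

Derivation 1: Tree ⇒ e Tree ⇒ e e
Derivation 2: Tree ⇒ Tree e ⇒ e e

Two distinct leftmost derivations for the same string.

Ambiguous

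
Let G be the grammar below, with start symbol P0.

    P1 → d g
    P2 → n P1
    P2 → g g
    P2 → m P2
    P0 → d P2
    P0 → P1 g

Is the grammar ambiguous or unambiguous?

Ambiguous

Witness: d g g

Derivation 1: P0 ⇒ d P2 ⇒ d g g
Derivation 2: P0 ⇒ P1 g ⇒ d g g

Two distinct leftmost derivations for the same string.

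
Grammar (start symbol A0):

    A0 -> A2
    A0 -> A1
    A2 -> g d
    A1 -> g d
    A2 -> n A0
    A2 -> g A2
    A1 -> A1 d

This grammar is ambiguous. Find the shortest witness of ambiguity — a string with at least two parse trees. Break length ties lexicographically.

g d

length 2: g d has 2 parse trees

Two derivations of g d:
  A0 ⇒ A2 ⇒ g d
  A0 ⇒ A1 ⇒ g d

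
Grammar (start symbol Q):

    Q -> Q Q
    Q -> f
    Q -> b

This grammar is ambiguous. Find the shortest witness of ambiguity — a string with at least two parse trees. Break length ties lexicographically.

b b b

length 1: no string has ≥2 trees
length 2: no string has ≥2 trees
length 3: b b b has 2 parse trees

Two derivations of b b b:
  Q ⇒ Q Q ⇒ Q Q Q ⇒ b Q Q ⇒ b b Q ⇒ b b b
  Q ⇒ Q Q ⇒ b Q ⇒ b Q Q ⇒ b b Q ⇒ b b b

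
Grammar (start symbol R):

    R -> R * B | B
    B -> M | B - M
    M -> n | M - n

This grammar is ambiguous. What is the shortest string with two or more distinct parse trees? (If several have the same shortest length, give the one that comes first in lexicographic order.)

length 1: no string has ≥2 trees
length 3: n - n has 2 parse trees

Two derivations of n - n:
  R ⇒ B ⇒ M ⇒ M - n ⇒ n - n
  R ⇒ B ⇒ B - M ⇒ M - M ⇒ n - M ⇒ n - n

n - n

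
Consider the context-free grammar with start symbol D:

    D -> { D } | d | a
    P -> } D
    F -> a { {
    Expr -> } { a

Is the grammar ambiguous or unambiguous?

Unambiguous

(P, F, Expr are unreachable from D, so their rules don't affect L(D).) Each string is a nest of matched brackets around a single atom. An opening bracket forces the recursive rule; an atom forces the base rule.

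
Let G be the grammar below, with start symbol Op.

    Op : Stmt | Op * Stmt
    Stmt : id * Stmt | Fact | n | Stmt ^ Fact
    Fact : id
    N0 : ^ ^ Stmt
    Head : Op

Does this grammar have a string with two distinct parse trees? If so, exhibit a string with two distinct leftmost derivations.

Witness: id * id

Derivation 1: Op ⇒ Stmt ⇒ id * Stmt ⇒ id * Fact ⇒ id * id
Derivation 2: Op ⇒ Op * Stmt ⇒ Stmt * Stmt ⇒ Fact * Stmt ⇒ id * Stmt ⇒ id * Fact ⇒ id * id

Two distinct leftmost derivations for the same string.

Ambiguous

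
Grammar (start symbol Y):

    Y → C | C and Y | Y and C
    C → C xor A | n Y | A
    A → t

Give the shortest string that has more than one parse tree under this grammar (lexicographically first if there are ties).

length 1: no string has ≥2 trees
length 2: no string has ≥2 trees
length 3: t and t has 2 parse trees

Two derivations of t and t:
  Y ⇒ C and Y ⇒ A and Y ⇒ t and Y ⇒ t and C ⇒ t and A ⇒ t and t
  Y ⇒ Y and C ⇒ C and C ⇒ A and C ⇒ t and C ⇒ t and A ⇒ t and t

t and t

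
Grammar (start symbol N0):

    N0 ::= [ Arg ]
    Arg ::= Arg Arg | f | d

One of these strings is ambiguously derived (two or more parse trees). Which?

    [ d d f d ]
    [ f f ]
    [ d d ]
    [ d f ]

[ d d f d ]: 5 trees
[ f f ]: 1 tree
[ d d ]: 1 tree
[ d f ]: 1 tree

[ d d f d ]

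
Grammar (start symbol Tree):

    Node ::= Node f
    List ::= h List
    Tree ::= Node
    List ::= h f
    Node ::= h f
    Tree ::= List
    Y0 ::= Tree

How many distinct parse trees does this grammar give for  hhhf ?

1

Parse trees for hhhf:
  [Tree [List h [List h [List h f]]]]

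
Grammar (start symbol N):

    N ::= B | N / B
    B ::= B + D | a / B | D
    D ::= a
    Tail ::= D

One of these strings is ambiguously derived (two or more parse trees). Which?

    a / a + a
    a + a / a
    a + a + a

a / a + a

a / a + a: 3 trees
a + a / a: 1 tree
a + a + a: 1 tree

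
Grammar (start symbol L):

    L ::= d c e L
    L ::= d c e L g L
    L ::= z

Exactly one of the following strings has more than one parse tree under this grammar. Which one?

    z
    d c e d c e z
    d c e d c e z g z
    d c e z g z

d c e d c e z g z

z: 1 tree
d c e d c e z: 1 tree
d c e d c e z g z: 2 trees
d c e z g z: 1 tree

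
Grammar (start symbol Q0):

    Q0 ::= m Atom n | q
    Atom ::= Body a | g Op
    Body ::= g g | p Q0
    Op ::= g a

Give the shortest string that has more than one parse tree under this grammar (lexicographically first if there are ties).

m g g a n

length 1: no string has ≥2 trees
length 5: m g g a n has 2 parse trees

Two derivations of m g g a n:
  Q0 ⇒ m Atom n ⇒ m Body a n ⇒ m g g a n
  Q0 ⇒ m Atom n ⇒ m g Op n ⇒ m g g a n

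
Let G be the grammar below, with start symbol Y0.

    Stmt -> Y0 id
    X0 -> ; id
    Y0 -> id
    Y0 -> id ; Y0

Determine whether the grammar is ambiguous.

Only Y0 is reachable from Y0; ignoring the rest: The reachable grammar is A → atom sep A | atom. Each atom is followed by either the separator (recurse) or end-of-string (stop) — no choice point.

Unambiguous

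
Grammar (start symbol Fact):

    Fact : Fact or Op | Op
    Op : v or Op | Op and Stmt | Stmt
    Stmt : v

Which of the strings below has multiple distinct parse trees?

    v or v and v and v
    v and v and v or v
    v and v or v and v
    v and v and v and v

v or v and v and v

v or v and v and v: 4 trees
v and v and v or v: 1 tree
v and v or v and v: 1 tree
v and v and v and v: 1 tree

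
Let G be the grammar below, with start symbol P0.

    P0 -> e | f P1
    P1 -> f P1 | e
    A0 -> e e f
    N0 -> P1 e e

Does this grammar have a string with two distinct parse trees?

Only P0, P1 are reachable from P0; ignoring the rest: The reachable rules are right-linear with at most one rule per (nonterminal, next-terminal) pair. Each input token forces the next rule, so parsing is deterministic.

Unambiguous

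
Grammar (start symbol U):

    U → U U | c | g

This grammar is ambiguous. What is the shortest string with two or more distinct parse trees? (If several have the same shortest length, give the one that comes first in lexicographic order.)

c c c

length 1: no string has ≥2 trees
length 2: no string has ≥2 trees
length 3: c c c has 2 parse trees

Two derivations of c c c:
  U ⇒ U U ⇒ U U U ⇒ c U U ⇒ c c U ⇒ c c c
  U ⇒ U U ⇒ c U ⇒ c U U ⇒ c c U ⇒ c c c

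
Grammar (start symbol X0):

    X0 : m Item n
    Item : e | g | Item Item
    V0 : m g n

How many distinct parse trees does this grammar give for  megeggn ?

Parse trees for megeggn (showing first 6 of 14):
  [X0 m [Item [Item e] [Item [Item g] [Item [Item e] [Item [Item g] [Item g]]]]] n]
  [X0 m [Item [Item e] [Item [Item g] [Item [Item [Item e] [Item g]] [Item g]]]] n]
  [X0 m [Item [Item e] [Item [Item [Item g] [Item e]] [Item [Item g] [Item g]]]] n]
  [X0 m [Item [Item e] [Item [Item [Item g] [Item [Item e] [Item g]]] [Item g]]] n]
  [X0 m [Item [Item e] [Item [Item [Item [Item g] [Item e]] [Item g]] [Item g]]] n]
  [X0 m [Item [Item [Item e] [Item g]] [Item [Item e] [Item [Item g] [Item g]]]] n]

14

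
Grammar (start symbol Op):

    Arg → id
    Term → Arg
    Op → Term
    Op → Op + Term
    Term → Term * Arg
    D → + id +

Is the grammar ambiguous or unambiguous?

Unambiguous

Only Op, Term, Arg are reachable from Op; ignoring the rest: This is a standard precedence ladder (Op over Term over Arg), with each level left-recursive on its own operator ('+' at Op, '*' at Term). That structure is LR(1), hence unambiguous.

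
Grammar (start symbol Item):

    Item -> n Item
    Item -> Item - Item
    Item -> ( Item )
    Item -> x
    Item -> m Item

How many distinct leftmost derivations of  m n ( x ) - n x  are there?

Parse trees for m n ( x ) - n x:
  [Item [Item m [Item n [Item ( [Item x] )]]] - [Item n [Item x]]]
  [Item m [Item n [Item [Item ( [Item x] )] - [Item n [Item x]]]]]
  [Item m [Item [Item n [Item ( [Item x] )]] - [Item n [Item x]]]]

3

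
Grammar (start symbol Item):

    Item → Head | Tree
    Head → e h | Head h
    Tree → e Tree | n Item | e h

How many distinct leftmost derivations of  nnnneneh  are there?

2

Parse trees for nnnneneh:
  [Item [Tree n [Item [Tree n [Item [Tree n [Item [Tree n [Item [Tree e [Tree n [Item [Head e h]]]]]]]]]]]]]
  [Item [Tree n [Item [Tree n [Item [Tree n [Item [Tree n [Item [Tree e [Tree n [Item [Tree e h]]]]]]]]]]]]]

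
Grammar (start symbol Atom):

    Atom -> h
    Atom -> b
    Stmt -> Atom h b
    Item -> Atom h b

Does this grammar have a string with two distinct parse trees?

Unambiguous

(Stmt, Item are unreachable from Atom, so their rules don't affect L(Atom).) Restricted to the reachable nonterminals, every rule has the form A → t or A → t B, and no two rules for the same A share a first terminal. The grammar encodes a DFA — one run per string.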